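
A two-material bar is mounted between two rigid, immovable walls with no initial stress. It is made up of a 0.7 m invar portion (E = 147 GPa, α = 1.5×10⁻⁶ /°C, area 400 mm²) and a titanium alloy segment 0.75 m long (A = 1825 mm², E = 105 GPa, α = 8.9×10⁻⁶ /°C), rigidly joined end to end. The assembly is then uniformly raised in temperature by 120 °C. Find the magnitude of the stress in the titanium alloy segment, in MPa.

σ ≈ 32.1 MPa (compressive)

Free thermal expansion of the whole bar: Σ αᵢΔT Lᵢ = 1.5×10⁻⁶×120×700 + 8.9×10⁻⁶×120×750 = 0.927 mm.
The walls prevent any net length change, so an axial force P (same in every segment) develops. Compatibility: P · Σ Lᵢ/(AᵢEᵢ) = δ_free.
Σ Lᵢ/(AᵢEᵢ) = 700/(400×147×10³) + 750/(1825×105×10³) = 1.582×10⁻⁵ mm/N.
P = 0.927 / 1.582×10⁻⁵ = 58600 N = 58.6 kN, compressive.
σ_{titanium alloy} = P / A = 58600 / 1825 = 32.11 MPa.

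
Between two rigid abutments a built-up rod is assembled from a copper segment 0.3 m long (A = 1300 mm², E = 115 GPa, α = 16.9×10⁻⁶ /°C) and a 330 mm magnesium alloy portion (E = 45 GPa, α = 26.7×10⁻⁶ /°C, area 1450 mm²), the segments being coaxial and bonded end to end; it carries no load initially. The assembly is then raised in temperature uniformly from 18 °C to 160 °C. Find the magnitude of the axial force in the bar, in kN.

With the walls removed the bar would change length by δ_free = Σ αᵢΔT Lᵢ = 16.9×10⁻⁶×142×300 + 26.7×10⁻⁶×142×330 = 1.971 mm.
The rigid supports impose zero overall length change; the single axial force P common to all segments must satisfy P Σ Lᵢ/(AᵢEᵢ) = δ_free.
The series flexibility is Σ Lᵢ/(AᵢEᵢ) = 300/(1300×115×10³) + 330/(1450×45×10³) = 7.064×10⁻⁶ mm/N.
So P = 1.971 / 7.064×10⁻⁶ = 279 kN, compressive.

P ≈ 279 kN (compressive)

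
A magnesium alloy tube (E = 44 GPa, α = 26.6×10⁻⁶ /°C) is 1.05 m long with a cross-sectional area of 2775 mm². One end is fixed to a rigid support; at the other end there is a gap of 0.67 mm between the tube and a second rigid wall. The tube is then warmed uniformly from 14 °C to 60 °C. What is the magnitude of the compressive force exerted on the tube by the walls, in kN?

Free thermal elongation = αΔT L = 26.6×10⁻⁶ × 46 × 1050 = 1.285 mm.
The gap closes (δ_free > 0.67 mm) and the wall then resists a further 1.285 − 0.67 = 0.6148 mm of expansion.
That suppressed elongation corresponds to σ = E·Δ/L = 44×10³ × 0.6148/1050 = 25.76 MPa.
P = σA = 25.76 × 2775 = 71.49 kN.

P ≈ 71.5 kN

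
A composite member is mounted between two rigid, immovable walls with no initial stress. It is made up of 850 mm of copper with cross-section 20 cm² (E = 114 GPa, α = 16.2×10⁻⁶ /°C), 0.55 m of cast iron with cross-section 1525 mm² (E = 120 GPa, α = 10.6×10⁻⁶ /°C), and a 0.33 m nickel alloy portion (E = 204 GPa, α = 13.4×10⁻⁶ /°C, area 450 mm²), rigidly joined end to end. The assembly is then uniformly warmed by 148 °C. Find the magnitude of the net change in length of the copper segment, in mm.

Free thermal expansion of the whole bar: Σ αᵢΔT Lᵢ = 16.2×10⁻⁶×148×850 + 10.6×10⁻⁶×148×550 + 13.4×10⁻⁶×148×330 = 3.555 mm.
Since the ends are fixed, an axial force P builds up, equal in every segment, with P · Σ Lᵢ/(AᵢEᵢ) = δ_free.
The series flexibility is Σ Lᵢ/(AᵢEᵢ) = 850/(2000×114×10³) + 550/(1525×120×10³) + 330/(450×204×10³) = 1.033×10⁻⁵ mm/N.
Hence P = δ_free / Σ(L/AE) = 3.555/1.033×10⁻⁵ = 344.2 kN (compressive).
For the copper segment, free thermal change = 16.2×10⁻⁶×148×850 = 2.038 mm and elastic change from P = 344200×850/(2000×114×10³) = 1.283 mm; these oppose, so the net change is 0.755 mm (segment lengthens).

|ΔL| ≈ 0.755 mm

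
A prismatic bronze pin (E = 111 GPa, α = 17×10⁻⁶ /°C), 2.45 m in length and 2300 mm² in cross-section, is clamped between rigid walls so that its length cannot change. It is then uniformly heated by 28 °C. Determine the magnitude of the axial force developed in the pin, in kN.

With zero net strain, σ = E·αΔT = 111 GPa × 17×10⁻⁶ × 28 = 52.84 MPa.
P = AEαΔT = 2300 × 111×10³ × 17×10⁻⁶ × 28 = 121.5 kN (compressive).

P ≈ 122 kN (compressive)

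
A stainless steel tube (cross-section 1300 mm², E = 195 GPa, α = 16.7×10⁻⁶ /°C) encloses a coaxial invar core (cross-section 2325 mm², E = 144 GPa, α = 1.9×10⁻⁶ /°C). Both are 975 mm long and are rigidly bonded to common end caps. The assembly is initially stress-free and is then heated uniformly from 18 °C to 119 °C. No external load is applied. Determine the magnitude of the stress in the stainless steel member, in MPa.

σ ≈ 166 MPa (compressive)

Equilibrium of a rigid end plate with no external load gives equal and opposite internal forces ±P in the two members. Since α_{stainless steel} > α_{invar}, heating drives the stainless steel into compression and the invar into tension.
Compatibility of the two members (thermal + elastic change equal): (α₁ − α₂)ΔT = P·[1/(A₁E₁) + 1/(A₂E₂)].
|α₁ − α₂|·ΔT = 14.8×10⁻⁶ × 101 = 0.001495.
1/(A₁E₁) + 1/(A₂E₂) = 1/(1300×195×10³) + 1/(2325×144×10³) = 6.932×10⁻⁹ N⁻¹.
So P = 0.001495 / 6.932×10⁻⁹ = 215.6 kN.
σ_{stainless steel} = P/A₁ = 215600/1300 = 165.9 MPa, compressive.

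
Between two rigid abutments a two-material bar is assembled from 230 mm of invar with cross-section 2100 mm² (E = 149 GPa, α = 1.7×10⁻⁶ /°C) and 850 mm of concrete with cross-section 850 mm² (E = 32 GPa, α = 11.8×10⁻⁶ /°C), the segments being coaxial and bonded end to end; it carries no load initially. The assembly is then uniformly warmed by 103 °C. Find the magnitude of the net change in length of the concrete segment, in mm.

Free thermal expansion of the whole bar: Σ αᵢΔT Lᵢ = 1.7×10⁻⁶×103×230 + 11.8×10⁻⁶×103×850 = 1.073 mm.
The rigid supports impose zero overall length change; the single axial force P common to all segments must satisfy P Σ Lᵢ/(AᵢEᵢ) = δ_free.
The series flexibility is Σ Lᵢ/(AᵢEᵢ) = 230/(2100×149×10³) + 850/(850×32×10³) = 3.199×10⁻⁵ mm/N.
P = 1.073 / 3.199×10⁻⁵ = 33560 N = 33.56 kN, compressive.
For the concrete segment, free thermal change = 11.8×10⁻⁶×103×850 = 1.033 mm and elastic change from P = 33560×850/(850×32×10³) = 1.049 mm; these oppose, so the net change is 0.0156 mm (segment shortens).

|ΔL| ≈ 0.0156 mm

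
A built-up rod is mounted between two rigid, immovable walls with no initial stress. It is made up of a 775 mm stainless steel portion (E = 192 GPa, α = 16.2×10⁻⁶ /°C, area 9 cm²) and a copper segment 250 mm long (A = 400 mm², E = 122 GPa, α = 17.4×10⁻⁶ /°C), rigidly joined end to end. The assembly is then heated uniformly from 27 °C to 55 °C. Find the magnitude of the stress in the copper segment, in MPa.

σ ≈ 123 MPa (compressive)

With the walls removed the bar would change length by δ_free = Σ αᵢΔT Lᵢ = 16.2×10⁻⁶×28×775 + 17.4×10⁻⁶×28×250 = 0.4733 mm.
The walls prevent any net length change, so an axial force P (same in every segment) develops. Compatibility: P · Σ Lᵢ/(AᵢEᵢ) = δ_free.
The series flexibility is Σ Lᵢ/(AᵢEᵢ) = 775/(900×192×10³) + 250/(400×122×10³) = 9.608×10⁻⁶ mm/N.
P = 0.4733 / 9.608×10⁻⁶ = 49270 N = 49.27 kN, compressive.
σ_{copper} = P / A = 49270 / 400 = 123.2 MPa.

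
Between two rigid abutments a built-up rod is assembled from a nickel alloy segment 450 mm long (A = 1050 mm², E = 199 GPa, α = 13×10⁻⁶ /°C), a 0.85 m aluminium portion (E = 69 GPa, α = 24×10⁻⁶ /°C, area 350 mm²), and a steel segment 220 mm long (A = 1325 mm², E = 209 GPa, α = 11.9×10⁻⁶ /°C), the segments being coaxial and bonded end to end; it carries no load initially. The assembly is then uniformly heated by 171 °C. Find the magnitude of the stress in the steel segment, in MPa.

σ ≈ 97.7 MPa (compressive)

With the walls removed the bar would change length by δ_free = Σ αᵢΔT Lᵢ = 13×10⁻⁶×171×450 + 24×10⁻⁶×171×850 + 11.9×10⁻⁶×171×220 = 4.936 mm.
The walls prevent any net length change, so an axial force P (same in every segment) develops. Compatibility: P · Σ Lᵢ/(AᵢEᵢ) = δ_free.
The series flexibility is Σ Lᵢ/(AᵢEᵢ) = 450/(1050×199×10³) + 850/(350×69×10³) + 220/(1325×209×10³) = 3.814×10⁻⁵ mm/N.
P = 4.936 / 3.814×10⁻⁵ = 129400 N = 129.4 kN, compressive.
σ_{steel} = P / A = 129400 / 1325 = 97.67 MPa.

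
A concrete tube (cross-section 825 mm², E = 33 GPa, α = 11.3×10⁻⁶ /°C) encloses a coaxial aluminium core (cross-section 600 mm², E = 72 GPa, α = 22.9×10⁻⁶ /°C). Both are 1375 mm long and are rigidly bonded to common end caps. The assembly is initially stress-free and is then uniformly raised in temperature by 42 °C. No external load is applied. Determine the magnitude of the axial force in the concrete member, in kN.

P ≈ 8.14 kN (tensile in the concrete)

Both members must finish at the same length. With the larger α, the aluminium tends to over-expand; the plates restrain it, putting the aluminium in compression and the concrete in tension. With no external load the two internal forces are equal and opposite, magnitude P.
Compatibility of the two members (thermal + elastic change equal): (α₁ − α₂)ΔT = P·[1/(A₁E₁) + 1/(A₂E₂)].
|α₁ − α₂|·ΔT = 11.6×10⁻⁶ × 42 = 0.0004872.
1/(A₁E₁) + 1/(A₂E₂) = 1/(825×33×10³) + 1/(600×72×10³) = 5.988×10⁻⁸ N⁻¹.
P = 0.0004872 / 5.988×10⁻⁸ = 8136 N = 8.136 kN.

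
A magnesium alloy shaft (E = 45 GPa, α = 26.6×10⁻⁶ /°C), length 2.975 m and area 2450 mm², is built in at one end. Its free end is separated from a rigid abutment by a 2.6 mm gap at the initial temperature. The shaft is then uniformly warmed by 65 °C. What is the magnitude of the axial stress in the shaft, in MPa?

Free thermal elongation = αΔT L = 26.6×10⁻⁶ × 65 × 2975 = 5.144 mm.
This exceeds the 2.6 mm gap, so the wall pushes back. The portion of expansion that must be recovered elastically is δ_free − gap = 5.144 − 2.6 = 2.544 mm.
So σ = E(δ_free − g)/L = 45×10³ × 2.544/2975 = 38.48 MPa.

σ ≈ 38.5 MPa (compressive)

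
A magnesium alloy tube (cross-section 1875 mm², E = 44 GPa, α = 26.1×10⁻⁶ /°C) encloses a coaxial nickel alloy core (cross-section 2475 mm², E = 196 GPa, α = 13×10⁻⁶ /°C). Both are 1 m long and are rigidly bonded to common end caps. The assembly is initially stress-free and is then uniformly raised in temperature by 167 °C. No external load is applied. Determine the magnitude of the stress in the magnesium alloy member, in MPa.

Equilibrium of a rigid end plate with no external load gives equal and opposite internal forces ±P in the two members. Since α_{magnesium alloy} > α_{nickel alloy}, heating drives the magnesium alloy into compression and the nickel alloy into tension.
Compatibility of the two members (thermal + elastic change equal): (α₁ − α₂)ΔT = P·[1/(A₁E₁) + 1/(A₂E₂)].
|α₁ − α₂|·ΔT = 13.1×10⁻⁶ × 167 = 0.002188.
1/(A₁E₁) + 1/(A₂E₂) = 1/(1875×44×10³) + 1/(2475×196×10³) = 1.418×10⁻⁸ N⁻¹.
So P = 0.002188 / 1.418×10⁻⁸ = 154.3 kN.
σ_{magnesium alloy} = P/A₁ = 154300/1875 = 82.27 MPa, compressive.

σ ≈ 82.3 MPa (compressive)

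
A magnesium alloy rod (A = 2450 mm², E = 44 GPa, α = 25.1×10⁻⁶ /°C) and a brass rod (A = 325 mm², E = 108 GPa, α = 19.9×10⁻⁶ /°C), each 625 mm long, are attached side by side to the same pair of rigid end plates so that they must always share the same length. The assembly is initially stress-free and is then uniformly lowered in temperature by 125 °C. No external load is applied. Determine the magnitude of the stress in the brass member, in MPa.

Equilibrium of a rigid end plate with no external load gives equal and opposite internal forces ±P in the two members. Since α_{magnesium alloy} > α_{brass}, cooling drives the magnesium alloy into tension and the brass into compression.
Setting the final lengths equal and cancelling L: (α₁ − α₂)ΔT = P/(A₁E₁) + P/(A₂E₂).
|α₁ − α₂|·ΔT = 5.2×10⁻⁶ × 125 = 0.00065.
1/(A₁E₁) + 1/(A₂E₂) = 1/(2450×44×10³) + 1/(325×108×10³) = 3.777×10⁻⁸ N⁻¹.
So P = 0.00065 / 3.777×10⁻⁸ = 17.21 kN.
σ_{brass} = P/A₂ = 17210/325 = 52.96 MPa, compressive.

σ ≈ 53 MPa (compressive)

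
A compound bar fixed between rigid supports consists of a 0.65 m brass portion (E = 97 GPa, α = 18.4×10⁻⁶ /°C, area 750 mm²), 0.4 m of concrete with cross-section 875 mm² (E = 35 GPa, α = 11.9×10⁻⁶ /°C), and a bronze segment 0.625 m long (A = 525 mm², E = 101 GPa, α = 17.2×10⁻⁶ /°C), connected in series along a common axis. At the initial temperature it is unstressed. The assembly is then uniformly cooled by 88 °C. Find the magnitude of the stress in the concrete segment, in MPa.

σ ≈ 81.8 MPa (tensile)

If the supports were absent, the total length change would be Σ αᵢΔT Lᵢ = 18.4×10⁻⁶×88×650 + 11.9×10⁻⁶×88×400 + 17.2×10⁻⁶×88×625 = 2.417 mm.
The walls prevent any net length change, so an axial force P (same in every segment) develops. Compatibility: P · Σ Lᵢ/(AᵢEᵢ) = δ_free.
Σ Lᵢ/(AᵢEᵢ) = 650/(750×97×10³) + 400/(875×35×10³) + 625/(525×101×10³) = 3.378×10⁻⁵ mm/N.
P = 2.417 / 3.378×10⁻⁵ = 71560 N = 71.56 kN, tensile.
σ_{concrete} = P / A = 71560 / 875 = 81.78 MPa.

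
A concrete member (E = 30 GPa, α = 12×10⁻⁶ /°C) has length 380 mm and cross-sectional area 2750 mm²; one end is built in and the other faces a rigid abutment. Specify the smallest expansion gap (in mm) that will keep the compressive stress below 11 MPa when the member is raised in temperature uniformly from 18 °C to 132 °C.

With no wall the member would lengthen by αΔT L = 12×10⁻⁶ × 114 × 380 = 0.5198 mm.
At the allowable stress the elastic shortening the wall may impose is σL/E = 11 × 380 / (30×10³) = 0.1393 mm.
So the gap has to take up the difference, g_min = δ_free − σL/E = 0.5198 − 0.1393 = 0.3805 mm.

g ≈ 0.381 mm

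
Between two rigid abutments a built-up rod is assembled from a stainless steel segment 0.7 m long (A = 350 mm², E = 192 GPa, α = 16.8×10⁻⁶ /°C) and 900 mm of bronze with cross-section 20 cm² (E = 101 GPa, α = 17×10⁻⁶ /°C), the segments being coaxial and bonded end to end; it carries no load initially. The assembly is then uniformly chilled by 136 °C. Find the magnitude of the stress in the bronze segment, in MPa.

If the supports were absent, the total length change would be Σ αᵢΔT Lᵢ = 16.8×10⁻⁶×136×700 + 17×10⁻⁶×136×900 = 3.68 mm.
Since the ends are fixed, an axial force P builds up, equal in every segment, with P · Σ Lᵢ/(AᵢEᵢ) = δ_free.
Σ Lᵢ/(AᵢEᵢ) = 700/(350×192×10³) + 900/(2000×101×10³) = 1.487×10⁻⁵ mm/N.
P = 3.68 / 1.487×10⁻⁵ = 247500 N = 247.5 kN, tensile.
σ_{bronze} = P / A = 247500 / 2000 = 123.7 MPa.

σ ≈ 124 MPa (tensile)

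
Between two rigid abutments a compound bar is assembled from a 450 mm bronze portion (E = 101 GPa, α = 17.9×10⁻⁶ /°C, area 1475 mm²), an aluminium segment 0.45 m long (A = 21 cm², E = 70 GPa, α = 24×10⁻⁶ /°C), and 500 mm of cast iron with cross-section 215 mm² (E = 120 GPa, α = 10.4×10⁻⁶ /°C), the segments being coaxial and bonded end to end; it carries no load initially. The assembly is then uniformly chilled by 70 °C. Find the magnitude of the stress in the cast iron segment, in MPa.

Free thermal contraction of the whole bar: Σ αᵢΔT Lᵢ = 17.9×10⁻⁶×70×450 + 24×10⁻⁶×70×450 + 10.4×10⁻⁶×70×500 = 1.684 mm.
The walls prevent any net length change, so an axial force P (same in every segment) develops. Compatibility: P · Σ Lᵢ/(AᵢEᵢ) = δ_free.
Σ Lᵢ/(AᵢEᵢ) = 450/(1475×101×10³) + 450/(2100×70×10³) + 500/(215×120×10³) = 2.546×10⁻⁵ mm/N.
So P = 1.684 / 2.546×10⁻⁵ = 66.13 kN, tensile.
σ_{cast iron} = P / A = 66130 / 215 = 307.6 MPa.

σ ≈ 308 MPa (tensile)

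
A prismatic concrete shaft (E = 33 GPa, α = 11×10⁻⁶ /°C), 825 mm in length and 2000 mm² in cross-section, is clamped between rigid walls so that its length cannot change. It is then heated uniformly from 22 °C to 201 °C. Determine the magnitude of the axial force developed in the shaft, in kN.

P ≈ 130 kN (compressive)

The ends cannot move, so σ = EαΔT = 33×10³ × 11×10⁻⁶ × 179 = 64.98 MPa.
Axial force P = σA = 64.98 × 2000 = 130000 N = 130 kN, compressive.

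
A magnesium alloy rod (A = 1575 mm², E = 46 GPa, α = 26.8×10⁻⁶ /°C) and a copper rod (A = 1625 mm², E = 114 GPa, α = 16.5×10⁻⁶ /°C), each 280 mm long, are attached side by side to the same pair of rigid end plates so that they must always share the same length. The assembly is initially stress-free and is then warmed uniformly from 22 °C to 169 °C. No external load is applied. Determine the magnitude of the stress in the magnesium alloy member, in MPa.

σ ≈ 50.1 MPa (compressive)

Equilibrium of a rigid end plate with no external load gives equal and opposite internal forces ±P in the two members. Since α_{magnesium alloy} > α_{copper}, heating drives the magnesium alloy into compression and the copper into tension.
Setting the final lengths equal and cancelling L: (α₁ − α₂)ΔT = P/(A₁E₁) + P/(A₂E₂).
|α₁ − α₂|·ΔT = 10.3×10⁻⁶ × 147 = 0.001514.
1/(A₁E₁) + 1/(A₂E₂) = 1/(1575×46×10³) + 1/(1625×114×10³) = 1.92×10⁻⁸ N⁻¹.
So P = 0.001514 / 1.92×10⁻⁸ = 78.86 kN.
σ_{magnesium alloy} = P/A₁ = 78860/1575 = 50.07 MPa, compressive.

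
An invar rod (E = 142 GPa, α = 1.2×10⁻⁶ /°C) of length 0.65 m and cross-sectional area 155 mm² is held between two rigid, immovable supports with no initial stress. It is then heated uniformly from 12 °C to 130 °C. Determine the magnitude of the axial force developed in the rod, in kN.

The ends cannot move, so σ = EαΔT = 142×10³ × 1.2×10⁻⁶ × 118 = 20.11 MPa.
P = AEαΔT = 155 × 142×10³ × 1.2×10⁻⁶ × 118 = 3.117 kN (compressive).

P ≈ 3.12 kN (compressive)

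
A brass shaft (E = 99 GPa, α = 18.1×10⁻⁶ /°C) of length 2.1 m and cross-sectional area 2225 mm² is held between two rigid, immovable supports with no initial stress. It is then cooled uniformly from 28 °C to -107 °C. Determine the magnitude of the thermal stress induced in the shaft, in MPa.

σ ≈ 242 MPa (tensile)

The supports are rigid, so the total axial strain is zero. The restrained thermal strain is ε = αΔT = 18.1×10⁻⁶ × 135 = 2443.5×10⁻⁶.
σ = EαΔT = 99×10³ × 18.1×10⁻⁶ × 135 = 241.9 MPa (tensile; the shaft is trying to contract).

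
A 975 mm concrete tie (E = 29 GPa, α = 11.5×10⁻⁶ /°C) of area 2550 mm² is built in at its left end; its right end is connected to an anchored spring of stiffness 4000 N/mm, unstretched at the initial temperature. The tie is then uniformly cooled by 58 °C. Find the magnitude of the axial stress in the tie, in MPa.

σ ≈ 0.969 MPa (tensile)

The unrestrained thermal change is αΔT L = 11.5×10⁻⁶ × 58 × 975 = 0.6503 mm.
With a force P in the spring, the elastic change of the tie is PL/(AE) and that of the spring is P/k; compatibility requires their sum to equal δ_free.
P [ L/(AE) + 1/k ] = δ_free → P [ 975/(2550×29×10³) + 1/(4000) ] = 0.6503.
P = 0.6503 / 0.0002632 = 2471 N.
σ = P/A = 2471/2550 = 0.969 MPa.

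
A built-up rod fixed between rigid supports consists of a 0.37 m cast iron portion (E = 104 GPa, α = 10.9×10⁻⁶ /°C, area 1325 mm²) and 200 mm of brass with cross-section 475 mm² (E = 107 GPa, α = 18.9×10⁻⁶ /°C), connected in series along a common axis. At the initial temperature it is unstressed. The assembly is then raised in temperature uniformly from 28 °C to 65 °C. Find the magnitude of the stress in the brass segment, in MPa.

σ ≈ 91.9 MPa (compressive)

If the supports were absent, the total length change would be Σ αᵢΔT Lᵢ = 10.9×10⁻⁶×37×370 + 18.9×10⁻⁶×37×200 = 0.2891 mm.
Since the ends are fixed, an axial force P builds up, equal in every segment, with P · Σ Lᵢ/(AᵢEᵢ) = δ_free.
Σ Lᵢ/(AᵢEᵢ) = 370/(1325×104×10³) + 200/(475×107×10³) = 6.62×10⁻⁶ mm/N.
Hence P = δ_free / Σ(L/AE) = 0.2891/6.62×10⁻⁶ = 43.67 kN (compressive).
σ_{brass} = P / A = 43670 / 475 = 91.93 MPa.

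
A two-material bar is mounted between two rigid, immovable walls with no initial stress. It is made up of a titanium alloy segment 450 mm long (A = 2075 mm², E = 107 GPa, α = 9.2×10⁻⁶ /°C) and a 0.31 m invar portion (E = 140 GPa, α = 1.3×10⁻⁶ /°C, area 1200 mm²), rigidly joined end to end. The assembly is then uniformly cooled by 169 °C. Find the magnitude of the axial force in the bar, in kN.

Free thermal contraction of the whole bar: Σ αᵢΔT Lᵢ = 9.2×10⁻⁶×169×450 + 1.3×10⁻⁶×169×310 = 0.7678 mm.
Since the ends are fixed, an axial force P builds up, equal in every segment, with P · Σ Lᵢ/(AᵢEᵢ) = δ_free.
The series flexibility is Σ Lᵢ/(AᵢEᵢ) = 450/(2075×107×10³) + 310/(1200×140×10³) = 3.872×10⁻⁶ mm/N.
P = 0.7678 / 3.872×10⁻⁶ = 198300 N = 198.3 kN, tensile.

P ≈ 198 kN (tensile)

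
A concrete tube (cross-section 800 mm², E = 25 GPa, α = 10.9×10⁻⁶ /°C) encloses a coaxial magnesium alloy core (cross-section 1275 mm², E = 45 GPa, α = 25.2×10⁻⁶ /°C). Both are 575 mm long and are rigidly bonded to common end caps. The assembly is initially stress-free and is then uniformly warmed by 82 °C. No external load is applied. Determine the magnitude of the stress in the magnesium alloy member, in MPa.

Both members must finish at the same length. With the larger α, the magnesium alloy tends to over-expand; the plates restrain it, putting the magnesium alloy in compression and the concrete in tension. With no external load the two internal forces are equal and opposite, magnitude P.
Setting the final lengths equal and cancelling L: (α₁ − α₂)ΔT = P/(A₁E₁) + P/(A₂E₂).
|α₁ − α₂|·ΔT = 14.3×10⁻⁶ × 82 = 0.001173.
1/(A₁E₁) + 1/(A₂E₂) = 1/(800×25×10³) + 1/(1275×45×10³) = 6.743×10⁻⁸ N⁻¹.
So P = 0.001173 / 6.743×10⁻⁸ = 17.39 kN.
σ_{magnesium alloy} = P/A₂ = 17390/1275 = 13.64 MPa, compressive.

σ ≈ 13.6 MPa (compressive)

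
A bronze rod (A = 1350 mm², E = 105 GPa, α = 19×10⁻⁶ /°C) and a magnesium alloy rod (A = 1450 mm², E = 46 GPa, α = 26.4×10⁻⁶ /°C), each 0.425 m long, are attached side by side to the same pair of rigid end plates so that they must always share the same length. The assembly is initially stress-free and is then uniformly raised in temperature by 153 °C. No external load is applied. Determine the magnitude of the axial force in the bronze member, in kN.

P ≈ 51.4 kN (tensile in the bronze)

Equilibrium of a rigid end plate with no external load gives equal and opposite internal forces ±P in the two members. Since α_{magnesium alloy} > α_{bronze}, heating drives the magnesium alloy into compression and the bronze into tension.
Compatibility of the two members (thermal + elastic change equal): (α₁ − α₂)ΔT = P·[1/(A₁E₁) + 1/(A₂E₂)].
|α₁ − α₂|·ΔT = 7.4×10⁻⁶ × 153 = 0.001132.
1/(A₁E₁) + 1/(A₂E₂) = 1/(1350×105×10³) + 1/(1450×46×10³) = 2.205×10⁻⁸ N⁻¹.
P = 0.001132 / 2.205×10⁻⁸ = 51350 N = 51.35 kN.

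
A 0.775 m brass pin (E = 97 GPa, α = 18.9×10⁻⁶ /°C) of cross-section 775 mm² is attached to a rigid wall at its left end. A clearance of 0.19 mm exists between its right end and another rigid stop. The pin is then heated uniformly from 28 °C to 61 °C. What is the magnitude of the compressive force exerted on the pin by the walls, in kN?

If the wall were absent the pin would grow by αΔT L = 18.9×10⁻⁶ × 33 × 775 = 0.4834 mm.
The gap closes (δ_free > 0.19 mm) and the wall then resists a further 0.4834 − 0.19 = 0.2934 mm of expansion.
Compatibility: PL/(AE) = 0.2934 mm, so σ = P/A = E × (0.2934/775) = 36.72 MPa.
Force on the wall = σA = 36.72 × 775 mm² = 28.46 kN.

P ≈ 28.5 kN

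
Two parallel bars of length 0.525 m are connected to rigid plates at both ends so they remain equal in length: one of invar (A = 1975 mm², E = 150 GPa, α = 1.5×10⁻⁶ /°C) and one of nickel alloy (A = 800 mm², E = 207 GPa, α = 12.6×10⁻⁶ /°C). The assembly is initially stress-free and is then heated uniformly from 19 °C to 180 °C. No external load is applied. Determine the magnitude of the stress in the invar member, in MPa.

The nickel alloy has the larger α, so on heating it would change length more than the invar if both were free. The rigid plates force a common final length, so the nickel alloy is put into compression and the invar into tension, with equal and opposite forces P (no external load).
Equating the net (thermal + elastic) strains gives |α₁ − α₂|·ΔT = P·[1/(A₁E₁) + 1/(A₂E₂)].
|α₁ − α₂|·ΔT = 11.1×10⁻⁶ × 161 = 0.001787.
1/(A₁E₁) + 1/(A₂E₂) = 1/(1975×150×10³) + 1/(800×207×10³) = 9.414×10⁻⁹ N⁻¹.
So P = 0.001787 / 9.414×10⁻⁹ = 189.8 kN.
σ_{invar} = P/A₁ = 189800/1975 = 96.12 MPa, tensile.

σ ≈ 96.1 MPa (tensile)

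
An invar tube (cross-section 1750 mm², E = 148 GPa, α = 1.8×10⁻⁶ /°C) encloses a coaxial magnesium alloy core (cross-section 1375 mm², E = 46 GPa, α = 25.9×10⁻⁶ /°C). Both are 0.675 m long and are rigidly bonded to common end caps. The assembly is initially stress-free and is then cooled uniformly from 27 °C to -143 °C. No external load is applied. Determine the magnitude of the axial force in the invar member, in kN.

Both members must finish at the same length. With the larger α, the magnesium alloy tends to over-contract; the plates restrain it, putting the magnesium alloy in tension and the invar in compression. With no external load the two internal forces are equal and opposite, magnitude P.
Equating the net (thermal + elastic) strains gives |α₁ − α₂|·ΔT = P·[1/(A₁E₁) + 1/(A₂E₂)].
|α₁ − α₂|·ΔT = 24.1×10⁻⁶ × 170 = 0.004097.
1/(A₁E₁) + 1/(A₂E₂) = 1/(1750×148×10³) + 1/(1375×46×10³) = 1.967×10⁻⁸ N⁻¹.
So P = 0.004097 / 1.967×10⁻⁸ = 208.3 kN.

P ≈ 208 kN (compressive in the invar)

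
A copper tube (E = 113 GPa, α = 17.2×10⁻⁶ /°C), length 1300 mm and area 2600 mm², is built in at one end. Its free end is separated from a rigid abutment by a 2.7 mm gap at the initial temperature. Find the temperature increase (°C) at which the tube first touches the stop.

ΔT ≈ 121 °C

Contact occurs when the free expansion equals the gap: αΔT L = 2.7 mm.
ΔT = 2.7 / (17.2×10⁻⁶ × 1300) = 120.8 °C.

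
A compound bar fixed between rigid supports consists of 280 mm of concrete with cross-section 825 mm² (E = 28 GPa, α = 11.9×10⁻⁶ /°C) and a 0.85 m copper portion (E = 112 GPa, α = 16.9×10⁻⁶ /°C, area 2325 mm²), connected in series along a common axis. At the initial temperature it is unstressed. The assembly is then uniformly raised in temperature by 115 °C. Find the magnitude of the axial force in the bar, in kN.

With the walls removed the bar would change length by δ_free = Σ αᵢΔT Lᵢ = 11.9×10⁻⁶×115×280 + 16.9×10⁻⁶×115×850 = 2.035 mm.
The walls prevent any net length change, so an axial force P (same in every segment) develops. Compatibility: P · Σ Lᵢ/(AᵢEᵢ) = δ_free.
The series flexibility is Σ Lᵢ/(AᵢEᵢ) = 280/(825×28×10³) + 850/(2325×112×10³) = 1.539×10⁻⁵ mm/N.
So P = 2.035 / 1.539×10⁻⁵ = 132.3 kN, compressive.

P ≈ 132 kN (compressive)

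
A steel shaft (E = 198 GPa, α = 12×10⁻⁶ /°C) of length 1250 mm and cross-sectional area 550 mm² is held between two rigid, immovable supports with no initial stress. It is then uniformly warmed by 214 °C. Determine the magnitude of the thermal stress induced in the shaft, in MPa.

σ ≈ 508 MPa (compressive)

Because both ends are immovable the net strain is zero, and the suppressed thermal strain is αΔT = 12×10⁻⁶ × 214 = 2568×10⁻⁶.
σ = EαΔT = 198×10³ × 12×10⁻⁶ × 214 = 508.5 MPa (compressive; the shaft is trying to expand).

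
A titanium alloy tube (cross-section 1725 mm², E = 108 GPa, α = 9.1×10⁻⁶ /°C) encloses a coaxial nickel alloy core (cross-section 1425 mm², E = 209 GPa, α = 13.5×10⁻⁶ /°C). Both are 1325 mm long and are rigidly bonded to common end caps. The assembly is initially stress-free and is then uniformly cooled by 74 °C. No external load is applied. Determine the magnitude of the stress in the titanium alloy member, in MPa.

σ ≈ 21.6 MPa (compressive)

The nickel alloy has the larger α, so on cooling it would change length more than the titanium alloy if both were free. The rigid plates force a common final length, so the nickel alloy is put into tension and the titanium alloy into compression, with equal and opposite forces P (no external load).
Compatibility of the two members (thermal + elastic change equal): (α₁ − α₂)ΔT = P·[1/(A₁E₁) + 1/(A₂E₂)].
|α₁ − α₂|·ΔT = 4.4×10⁻⁶ × 74 = 0.0003256.
1/(A₁E₁) + 1/(A₂E₂) = 1/(1725×108×10³) + 1/(1425×209×10³) = 8.725×10⁻⁹ N⁻¹.
So P = 0.0003256 / 8.725×10⁻⁹ = 37.32 kN.
σ_{titanium alloy} = P/A₁ = 37320/1725 = 21.63 MPa, compressive.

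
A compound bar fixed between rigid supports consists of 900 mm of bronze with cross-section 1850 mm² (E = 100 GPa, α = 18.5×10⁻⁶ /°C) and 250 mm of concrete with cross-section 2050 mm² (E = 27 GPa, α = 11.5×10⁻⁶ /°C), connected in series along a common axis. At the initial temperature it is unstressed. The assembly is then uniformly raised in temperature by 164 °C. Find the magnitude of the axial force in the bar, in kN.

If the supports were absent, the total length change would be Σ αᵢΔT Lᵢ = 18.5×10⁻⁶×164×900 + 11.5×10⁻⁶×164×250 = 3.202 mm.
The walls prevent any net length change, so an axial force P (same in every segment) develops. Compatibility: P · Σ Lᵢ/(AᵢEᵢ) = δ_free.
The series flexibility is Σ Lᵢ/(AᵢEᵢ) = 900/(1850×100×10³) + 250/(2050×27×10³) = 9.382×10⁻⁶ mm/N.
Hence P = δ_free / Σ(L/AE) = 3.202/9.382×10⁻⁶ = 341.3 kN (compressive).

P ≈ 341 kN (compressive)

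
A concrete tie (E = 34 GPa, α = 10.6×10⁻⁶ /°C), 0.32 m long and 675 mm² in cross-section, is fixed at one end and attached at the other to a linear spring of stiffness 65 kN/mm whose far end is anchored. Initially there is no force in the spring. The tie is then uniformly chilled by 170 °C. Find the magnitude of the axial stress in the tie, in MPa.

σ ≈ 29.1 MPa (tensile)

If the spring were absent the tie would shorten by αΔT L = 10.6×10⁻⁶ × 170 × 320 = 0.5766 mm.
Let P be the tensile force in the spring. The tie extends elastically by PL/(AE) and the spring stretches by P/k; together these equal δ_free.
P [ L/(AE) + 1/k ] = δ_free → P [ 320/(675×34×10³) + 1/(65×10³) ] = 0.5766.
P = 0.5766 / 2.933×10⁻⁵ = 19660 N.
σ = P/A = 19660/675 = 29.13 MPa.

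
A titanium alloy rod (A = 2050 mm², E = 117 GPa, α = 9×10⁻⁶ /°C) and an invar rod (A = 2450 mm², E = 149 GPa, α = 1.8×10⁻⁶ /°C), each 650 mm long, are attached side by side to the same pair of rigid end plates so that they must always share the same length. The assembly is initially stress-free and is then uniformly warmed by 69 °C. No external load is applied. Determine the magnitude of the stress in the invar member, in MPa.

Both members must finish at the same length. With the larger α, the titanium alloy tends to over-expand; the plates restrain it, putting the titanium alloy in compression and the invar in tension. With no external load the two internal forces are equal and opposite, magnitude P.
Compatibility of the two members (thermal + elastic change equal): (α₁ − α₂)ΔT = P·[1/(A₁E₁) + 1/(A₂E₂)].
|α₁ − α₂|·ΔT = 7.2×10⁻⁶ × 69 = 0.0004968.
1/(A₁E₁) + 1/(A₂E₂) = 1/(2050×117×10³) + 1/(2450×149×10³) = 6.909×10⁻⁹ N⁻¹.
So P = 0.0004968 / 6.909×10⁻⁹ = 71.91 kN.
σ_{invar} = P/A₂ = 71910/2450 = 29.35 MPa, tensile.

σ ≈ 29.4 MPa (tensile)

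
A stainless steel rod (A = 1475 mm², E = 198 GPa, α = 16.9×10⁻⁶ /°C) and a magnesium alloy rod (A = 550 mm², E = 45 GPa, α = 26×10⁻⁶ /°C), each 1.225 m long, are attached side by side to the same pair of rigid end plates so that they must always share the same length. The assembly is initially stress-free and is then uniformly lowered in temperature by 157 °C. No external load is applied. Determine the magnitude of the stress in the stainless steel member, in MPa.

Equilibrium of a rigid end plate with no external load gives equal and opposite internal forces ±P in the two members. Since α_{magnesium alloy} > α_{stainless steel}, cooling drives the magnesium alloy into tension and the stainless steel into compression.
Setting the final lengths equal and cancelling L: (α₁ − α₂)ΔT = P/(A₁E₁) + P/(A₂E₂).
|α₁ − α₂|·ΔT = 9.1×10⁻⁶ × 157 = 0.001429.
1/(A₁E₁) + 1/(A₂E₂) = 1/(1475×198×10³) + 1/(550×45×10³) = 4.383×10⁻⁸ N⁻¹.
So P = 0.001429 / 4.383×10⁻⁸ = 32.6 kN.
σ_{stainless steel} = P/A₁ = 32600/1475 = 22.1 MPa, compressive.

σ ≈ 22.1 MPa (compressive)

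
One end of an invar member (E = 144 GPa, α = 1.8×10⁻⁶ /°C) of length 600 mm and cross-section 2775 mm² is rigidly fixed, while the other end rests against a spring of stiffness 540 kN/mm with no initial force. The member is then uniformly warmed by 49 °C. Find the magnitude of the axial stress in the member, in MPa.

Free thermal expansion: δ_free = αΔT L = 1.8×10⁻⁶ × 49 × 600 = 0.05292 mm.
Let P be the compressive force at the spring. The member shortens elastically by PL/(AE) and the spring compresses by P/k; together these equal δ_free.
P [ L/(AE) + 1/k ] = δ_free → P [ 600/(2775×144×10³) + 1/(540×10³) ] = 0.05292.
P = 0.05292 / 3.353×10⁻⁶ = 15780 N.
σ = P/A = 15780/2775 = 5.687 MPa.

σ ≈ 5.69 MPa (compressive)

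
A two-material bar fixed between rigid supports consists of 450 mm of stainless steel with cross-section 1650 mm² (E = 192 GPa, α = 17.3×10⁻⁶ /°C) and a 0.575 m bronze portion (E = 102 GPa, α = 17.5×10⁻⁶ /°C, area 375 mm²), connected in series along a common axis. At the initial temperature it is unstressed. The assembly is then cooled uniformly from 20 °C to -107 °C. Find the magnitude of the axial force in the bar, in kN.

P ≈ 138 kN (tensile)

With the walls removed the bar would change length by δ_free = Σ αᵢΔT Lᵢ = 17.3×10⁻⁶×127×450 + 17.5×10⁻⁶×127×575 = 2.267 mm.
Since the ends are fixed, an axial force P builds up, equal in every segment, with P · Σ Lᵢ/(AᵢEᵢ) = δ_free.
The series flexibility is Σ Lᵢ/(AᵢEᵢ) = 450/(1650×192×10³) + 575/(375×102×10³) = 1.645×10⁻⁵ mm/N.
P = 2.267 / 1.645×10⁻⁵ = 137800 N = 137.8 kN, tensile.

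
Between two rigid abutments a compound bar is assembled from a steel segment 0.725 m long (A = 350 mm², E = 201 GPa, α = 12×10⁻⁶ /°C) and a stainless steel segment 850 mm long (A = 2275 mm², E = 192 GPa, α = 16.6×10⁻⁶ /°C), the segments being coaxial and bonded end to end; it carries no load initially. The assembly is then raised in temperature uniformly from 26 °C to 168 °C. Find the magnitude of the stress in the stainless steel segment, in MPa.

σ ≈ 116 MPa (compressive)

Free thermal expansion of the whole bar: Σ αᵢΔT Lᵢ = 12×10⁻⁶×142×725 + 16.6×10⁻⁶×142×850 = 3.239 mm.
The rigid supports impose zero overall length change; the single axial force P common to all segments must satisfy P Σ Lᵢ/(AᵢEᵢ) = δ_free.
The series flexibility is Σ Lᵢ/(AᵢEᵢ) = 725/(350×201×10³) + 850/(2275×192×10³) = 1.225×10⁻⁵ mm/N.
Hence P = δ_free / Σ(L/AE) = 3.239/1.225×10⁻⁵ = 264.4 kN (compressive).
σ_{stainless steel} = P / A = 264400 / 2275 = 116.2 MPa.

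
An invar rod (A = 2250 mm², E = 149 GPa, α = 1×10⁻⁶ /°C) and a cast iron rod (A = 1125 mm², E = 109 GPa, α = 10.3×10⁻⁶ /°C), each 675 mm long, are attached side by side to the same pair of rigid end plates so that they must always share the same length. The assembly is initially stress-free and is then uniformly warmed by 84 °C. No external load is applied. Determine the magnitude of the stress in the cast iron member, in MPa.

Equilibrium of a rigid end plate with no external load gives equal and opposite internal forces ±P in the two members. Since α_{cast iron} > α_{invar}, heating drives the cast iron into compression and the invar into tension.
Compatibility of the two members (thermal + elastic change equal): (α₁ − α₂)ΔT = P·[1/(A₁E₁) + 1/(A₂E₂)].
|α₁ − α₂|·ΔT = 9.3×10⁻⁶ × 84 = 0.0007812.
1/(A₁E₁) + 1/(A₂E₂) = 1/(2250×149×10³) + 1/(1125×109×10³) = 1.114×10⁻⁸ N⁻¹.
So P = 0.0007812 / 1.114×10⁻⁸ = 70.14 kN.
σ_{cast iron} = P/A₂ = 70140/1125 = 62.35 MPa, compressive.

σ ≈ 62.3 MPa (compressive)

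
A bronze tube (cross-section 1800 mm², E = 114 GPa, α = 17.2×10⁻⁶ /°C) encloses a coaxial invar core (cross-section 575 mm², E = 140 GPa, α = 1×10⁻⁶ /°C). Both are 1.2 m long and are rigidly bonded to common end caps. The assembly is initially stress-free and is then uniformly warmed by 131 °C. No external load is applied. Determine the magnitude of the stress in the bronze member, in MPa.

σ ≈ 68.2 MPa (compressive)

The bronze has the larger α, so on heating it would change length more than the invar if both were free. The rigid plates force a common final length, so the bronze is put into compression and the invar into tension, with equal and opposite forces P (no external load).
Setting the final lengths equal and cancelling L: (α₁ − α₂)ΔT = P/(A₁E₁) + P/(A₂E₂).
|α₁ − α₂|·ΔT = 16.2×10⁻⁶ × 131 = 0.002122.
1/(A₁E₁) + 1/(A₂E₂) = 1/(1800×114×10³) + 1/(575×140×10³) = 1.73×10⁻⁸ N⁻¹.
So P = 0.002122 / 1.73×10⁻⁸ = 122.7 kN.
σ_{bronze} = P/A₁ = 122700/1800 = 68.17 MPa, compressive.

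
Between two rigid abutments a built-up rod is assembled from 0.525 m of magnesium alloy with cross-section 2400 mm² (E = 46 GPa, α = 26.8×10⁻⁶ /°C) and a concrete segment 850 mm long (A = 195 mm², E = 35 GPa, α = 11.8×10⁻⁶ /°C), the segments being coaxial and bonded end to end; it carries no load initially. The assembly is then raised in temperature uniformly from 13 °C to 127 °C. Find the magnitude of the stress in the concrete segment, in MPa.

σ ≈ 109 MPa (compressive)

If the supports were absent, the total length change would be Σ αᵢΔT Lᵢ = 26.8×10⁻⁶×114×525 + 11.8×10⁻⁶×114×850 = 2.747 mm.
Since the ends are fixed, an axial force P builds up, equal in every segment, with P · Σ Lᵢ/(AᵢEᵢ) = δ_free.
Σ Lᵢ/(AᵢEᵢ) = 525/(2400×46×10³) + 850/(195×35×10³) = 0.0001293 mm/N.
P = 2.747 / 0.0001293 = 21250 N = 21.25 kN, compressive.
σ_{concrete} = P / A = 21250 / 195 = 109 MPa.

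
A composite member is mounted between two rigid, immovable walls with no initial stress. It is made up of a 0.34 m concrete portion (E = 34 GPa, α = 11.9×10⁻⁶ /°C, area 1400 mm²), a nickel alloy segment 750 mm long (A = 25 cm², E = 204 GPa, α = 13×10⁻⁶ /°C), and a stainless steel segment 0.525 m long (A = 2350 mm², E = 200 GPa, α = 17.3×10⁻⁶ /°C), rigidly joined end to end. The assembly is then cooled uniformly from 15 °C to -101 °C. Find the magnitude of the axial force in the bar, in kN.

P ≈ 273 kN (tensile)

Free thermal contraction of the whole bar: Σ αᵢΔT Lᵢ = 11.9×10⁻⁶×116×340 + 13×10⁻⁶×116×750 + 17.3×10⁻⁶×116×525 = 2.654 mm.
The walls prevent any net length change, so an axial force P (same in every segment) develops. Compatibility: P · Σ Lᵢ/(AᵢEᵢ) = δ_free.
Σ Lᵢ/(AᵢEᵢ) = 340/(1400×34×10³) + 750/(2500×204×10³) + 525/(2350×200×10³) = 9.73×10⁻⁶ mm/N.
Hence P = δ_free / Σ(L/AE) = 2.654/9.73×10⁻⁶ = 272.7 kN (tensile).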